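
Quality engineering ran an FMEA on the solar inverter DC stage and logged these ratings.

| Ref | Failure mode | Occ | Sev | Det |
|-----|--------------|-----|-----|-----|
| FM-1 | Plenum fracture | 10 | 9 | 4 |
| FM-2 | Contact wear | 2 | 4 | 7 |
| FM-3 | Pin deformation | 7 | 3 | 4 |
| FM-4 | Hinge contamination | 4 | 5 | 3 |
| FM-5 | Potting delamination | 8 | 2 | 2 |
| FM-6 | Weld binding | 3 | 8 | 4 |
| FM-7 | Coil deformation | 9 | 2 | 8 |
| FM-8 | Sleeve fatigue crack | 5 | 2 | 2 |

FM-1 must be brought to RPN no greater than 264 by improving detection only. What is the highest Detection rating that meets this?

FM-1: S=9, O=10, D=4 → current RPN = 360.
Fixed product = 90. Need 90 × D ≤ 264, so D ≤ 264/90 = 2.93.
Maximum integer Detection rating = 2 (gives RPN 180; D=3 would give 270 > 264).

2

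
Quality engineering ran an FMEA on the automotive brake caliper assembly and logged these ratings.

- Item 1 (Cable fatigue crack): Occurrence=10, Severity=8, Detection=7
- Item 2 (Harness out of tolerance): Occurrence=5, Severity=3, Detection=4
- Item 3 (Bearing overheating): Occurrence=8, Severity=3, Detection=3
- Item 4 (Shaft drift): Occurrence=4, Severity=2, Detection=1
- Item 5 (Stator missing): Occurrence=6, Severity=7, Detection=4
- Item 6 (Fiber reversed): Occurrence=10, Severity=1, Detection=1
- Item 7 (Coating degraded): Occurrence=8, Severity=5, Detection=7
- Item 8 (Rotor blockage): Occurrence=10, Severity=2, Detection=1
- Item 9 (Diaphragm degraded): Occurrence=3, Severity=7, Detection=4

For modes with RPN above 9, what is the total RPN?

1254

RPN = Severity × Occurrence × Detection:
  Item 1: 8 × 10 × 7 = 560
  Item 2: 3 × 5 × 4 = 60
  Item 3: 3 × 8 × 3 = 72
  Item 4: 2 × 4 × 1 = 8
  Item 5: 7 × 6 × 4 = 168
  Item 6: 1 × 10 × 1 = 10
  Item 7: 5 × 8 × 7 = 280
  Item 8: 2 × 10 × 1 = 20
  Item 9: 7 × 3 × 4 = 84
RPN > 9: Item 1 (560), Item 2 (60), Item 3 (72), Item 5 (168), Item 6 (10), Item 7 (280), Item 8 (20), Item 9 (84).
Sum: 560 + 60 + 72 + 168 + 10 + 280 + 20 + 84 = 1254.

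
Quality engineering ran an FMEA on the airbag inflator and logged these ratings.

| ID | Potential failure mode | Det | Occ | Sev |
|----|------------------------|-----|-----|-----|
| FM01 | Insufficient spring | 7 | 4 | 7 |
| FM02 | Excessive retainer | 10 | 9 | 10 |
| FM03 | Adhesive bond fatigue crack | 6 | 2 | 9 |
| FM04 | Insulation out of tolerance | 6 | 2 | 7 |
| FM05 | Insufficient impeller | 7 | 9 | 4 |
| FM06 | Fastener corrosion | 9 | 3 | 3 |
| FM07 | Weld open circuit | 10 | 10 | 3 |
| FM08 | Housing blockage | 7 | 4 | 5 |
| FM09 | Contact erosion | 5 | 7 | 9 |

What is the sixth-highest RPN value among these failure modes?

RPN = Severity × Occurrence × Detection:
  FM01: 7 × 4 × 7 = 196
  FM02: 10 × 9 × 10 = 900
  FM03: 9 × 2 × 6 = 108
  FM04: 7 × 2 × 6 = 84
  FM05: 4 × 9 × 7 = 252
  FM06: 3 × 3 × 9 = 81
  FM07: 3 × 10 × 10 = 300
  FM08: 5 × 4 × 7 = 140
  FM09: 9 × 7 × 5 = 315
Sorted descending: 900, 315, 300, 252, 196, 140, 108, 84, 81.
The sixth-highest RPN is 140 (FM08).

140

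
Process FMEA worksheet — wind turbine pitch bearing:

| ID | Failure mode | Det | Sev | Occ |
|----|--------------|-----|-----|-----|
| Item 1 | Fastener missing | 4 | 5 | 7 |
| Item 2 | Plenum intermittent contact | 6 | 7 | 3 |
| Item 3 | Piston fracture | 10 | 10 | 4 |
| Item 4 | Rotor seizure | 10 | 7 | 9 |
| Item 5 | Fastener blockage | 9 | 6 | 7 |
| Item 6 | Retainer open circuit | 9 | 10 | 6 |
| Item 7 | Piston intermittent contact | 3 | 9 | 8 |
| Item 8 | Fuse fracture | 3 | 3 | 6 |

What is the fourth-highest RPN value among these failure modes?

RPN = Severity × Occurrence × Detection:
  Item 1: 5 × 7 × 4 = 140
  Item 2: 7 × 3 × 6 = 126
  Item 3: 10 × 4 × 10 = 400
  Item 4: 7 × 9 × 10 = 630
  Item 5: 6 × 7 × 9 = 378
  Item 6: 10 × 6 × 9 = 540
  Item 7: 9 × 8 × 3 = 216
  Item 8: 3 × 6 × 3 = 54
Sorted descending: 630, 540, 400, 378, 216, 140, 126, 54.
The fourth-highest RPN is 378 (Item 5).

378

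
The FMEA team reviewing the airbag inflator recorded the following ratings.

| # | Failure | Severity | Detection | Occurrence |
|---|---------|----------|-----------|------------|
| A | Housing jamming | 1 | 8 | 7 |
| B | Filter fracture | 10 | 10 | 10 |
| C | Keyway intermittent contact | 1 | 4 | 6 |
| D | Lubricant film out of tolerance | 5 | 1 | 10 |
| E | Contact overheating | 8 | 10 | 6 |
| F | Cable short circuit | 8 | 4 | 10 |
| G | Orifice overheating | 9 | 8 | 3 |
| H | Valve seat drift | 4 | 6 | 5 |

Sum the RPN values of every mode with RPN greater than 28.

RPN = Severity × Occurrence × Detection:
  A: 1 × 7 × 8 = 56
  B: 10 × 10 × 10 = 1000
  C: 1 × 6 × 4 = 24
  D: 5 × 10 × 1 = 50
  E: 8 × 6 × 10 = 480
  F: 8 × 10 × 4 = 320
  G: 9 × 3 × 8 = 216
  H: 4 × 5 × 6 = 120
RPN > 28: A (56), B (1000), D (50), E (480), F (320), G (216), H (120).
Sum: 56 + 1000 + 50 + 480 + 320 + 216 + 120 = 2242.

2242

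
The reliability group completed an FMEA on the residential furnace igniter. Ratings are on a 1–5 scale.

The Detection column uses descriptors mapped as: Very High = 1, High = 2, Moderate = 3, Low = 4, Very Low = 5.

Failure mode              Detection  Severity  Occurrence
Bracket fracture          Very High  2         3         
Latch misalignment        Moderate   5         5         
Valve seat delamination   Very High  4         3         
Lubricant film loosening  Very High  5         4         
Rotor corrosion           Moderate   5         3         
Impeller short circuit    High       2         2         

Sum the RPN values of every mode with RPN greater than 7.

160

RPN = Severity × Occurrence × Detection:
  Bracket fracture: 2 × 3 × 1 = 6
  Latch misalignment: 5 × 5 × 3 = 75
  Valve seat delamination: 4 × 3 × 1 = 12
  Lubricant film loosening: 5 × 4 × 1 = 20
  Rotor corrosion: 5 × 3 × 3 = 45
  Impeller short circuit: 2 × 2 × 2 = 8
RPN > 7: Latch misalignment (75), Valve seat delamination (12), Lubricant film loosening (20), Rotor corrosion (45), Impeller short circuit (8).
Sum: 75 + 12 + 20 + 45 + 8 = 160.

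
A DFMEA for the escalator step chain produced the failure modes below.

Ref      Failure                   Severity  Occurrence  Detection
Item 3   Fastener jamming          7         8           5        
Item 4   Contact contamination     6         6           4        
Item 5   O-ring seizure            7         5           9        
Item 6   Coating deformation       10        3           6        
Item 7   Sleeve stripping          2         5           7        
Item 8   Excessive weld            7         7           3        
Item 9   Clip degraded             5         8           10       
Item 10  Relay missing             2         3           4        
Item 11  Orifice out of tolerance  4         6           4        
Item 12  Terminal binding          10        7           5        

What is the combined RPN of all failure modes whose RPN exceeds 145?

1672

RPN = Severity × Occurrence × Detection:
  Item 3: 7 × 8 × 5 = 280
  Item 4: 6 × 6 × 4 = 144
  Item 5: 7 × 5 × 9 = 315
  Item 6: 10 × 3 × 6 = 180
  Item 7: 2 × 5 × 7 = 70
  Item 8: 7 × 7 × 3 = 147
  Item 9: 5 × 8 × 10 = 400
  Item 10: 2 × 3 × 4 = 24
  Item 11: 4 × 6 × 4 = 96
  Item 12: 10 × 7 × 5 = 350
RPN > 145: Item 3 (280), Item 5 (315), Item 6 (180), Item 8 (147), Item 9 (400), Item 12 (350).
Sum: 280 + 315 + 180 + 147 + 400 + 350 = 1672.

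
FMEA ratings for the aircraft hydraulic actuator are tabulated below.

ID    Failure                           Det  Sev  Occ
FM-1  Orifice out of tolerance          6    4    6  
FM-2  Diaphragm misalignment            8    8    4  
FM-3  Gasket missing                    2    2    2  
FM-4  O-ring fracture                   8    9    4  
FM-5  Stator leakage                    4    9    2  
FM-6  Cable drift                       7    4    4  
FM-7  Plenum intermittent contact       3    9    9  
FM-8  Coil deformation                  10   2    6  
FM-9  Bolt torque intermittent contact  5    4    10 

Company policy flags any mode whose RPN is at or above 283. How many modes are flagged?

1

RPN = Severity × Occurrence × Detection:
  FM-1: 4 × 6 × 6 = 144
  FM-2: 8 × 4 × 8 = 256
  FM-3: 2 × 2 × 2 = 8
  FM-4: 9 × 4 × 8 = 288
  FM-5: 9 × 2 × 4 = 72
  FM-6: 4 × 4 × 7 = 112
  FM-7: 9 × 9 × 3 = 243
  FM-8: 2 × 6 × 10 = 120
  FM-9: 4 × 10 × 5 = 200
Modes with RPN ≥ 283: FM-4 (288) → 1.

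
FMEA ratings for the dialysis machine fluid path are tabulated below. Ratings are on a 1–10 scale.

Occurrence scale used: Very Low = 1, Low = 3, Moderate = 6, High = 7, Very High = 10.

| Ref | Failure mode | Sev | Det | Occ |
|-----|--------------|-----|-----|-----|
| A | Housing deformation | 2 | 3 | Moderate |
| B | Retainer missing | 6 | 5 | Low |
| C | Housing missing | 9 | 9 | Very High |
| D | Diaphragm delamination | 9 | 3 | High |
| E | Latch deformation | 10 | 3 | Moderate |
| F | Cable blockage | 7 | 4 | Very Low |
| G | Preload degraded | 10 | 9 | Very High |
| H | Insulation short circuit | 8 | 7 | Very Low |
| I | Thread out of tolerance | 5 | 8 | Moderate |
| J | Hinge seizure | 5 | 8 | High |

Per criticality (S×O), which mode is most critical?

Criticality = Severity × Occurrence:
  A: 2 × 6 = 12
  B: 6 × 3 = 18
  C: 9 × 10 = 90
  D: 9 × 7 = 63
  E: 10 × 6 = 60
  F: 7 × 1 = 7
  G: 10 × 10 = 100
  H: 8 × 1 = 8
  I: 5 × 6 = 30
  J: 5 × 7 = 35
Highest criticality is 100 → G.

G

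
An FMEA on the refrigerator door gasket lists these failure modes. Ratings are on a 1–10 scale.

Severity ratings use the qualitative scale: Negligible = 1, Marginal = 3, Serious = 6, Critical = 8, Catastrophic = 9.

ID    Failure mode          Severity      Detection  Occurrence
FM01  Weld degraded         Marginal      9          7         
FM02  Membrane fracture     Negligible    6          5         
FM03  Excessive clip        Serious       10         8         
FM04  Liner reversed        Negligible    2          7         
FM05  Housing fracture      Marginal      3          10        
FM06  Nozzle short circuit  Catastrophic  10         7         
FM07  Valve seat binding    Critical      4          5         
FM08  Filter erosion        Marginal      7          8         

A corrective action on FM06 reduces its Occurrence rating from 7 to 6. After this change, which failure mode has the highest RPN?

RPN = Severity × Occurrence × Detection:
  FM01: 3 × 7 × 9 = 189
  FM02: 1 × 5 × 6 = 30
  FM03: 6 × 8 × 10 = 480
  FM04: 1 × 7 × 2 = 14
  FM05: 3 × 10 × 3 = 90
  FM06: 9 × 7 × 10 = 630
  FM07: 8 × 5 × 4 = 160
  FM08: 3 × 8 × 7 = 168
After action: FM06 → 9 × 6 × 10 = 540.
Revised RPNs: FM06=540, FM03=480, FM01=189, FM08=168, FM07=160, FM05=90, FM02=30, FM04=14.
Highest is now FM06 (540).

FM06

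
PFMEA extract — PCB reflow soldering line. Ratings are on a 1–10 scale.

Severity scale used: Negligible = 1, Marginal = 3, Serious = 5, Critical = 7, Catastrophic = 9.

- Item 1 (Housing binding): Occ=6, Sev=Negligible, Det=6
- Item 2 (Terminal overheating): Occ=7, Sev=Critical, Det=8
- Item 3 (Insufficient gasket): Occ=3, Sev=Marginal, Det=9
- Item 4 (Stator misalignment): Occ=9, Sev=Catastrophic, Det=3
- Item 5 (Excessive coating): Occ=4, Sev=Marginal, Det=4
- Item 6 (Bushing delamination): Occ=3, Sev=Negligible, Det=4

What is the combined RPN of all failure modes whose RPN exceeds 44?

764

RPN = Severity × Occurrence × Detection:
  Item 1: 1 × 6 × 6 = 36
  Item 2: 7 × 7 × 8 = 392
  Item 3: 3 × 3 × 9 = 81
  Item 4: 9 × 9 × 3 = 243
  Item 5: 3 × 4 × 4 = 48
  Item 6: 1 × 3 × 4 = 12
RPN > 44: Item 2 (392), Item 3 (81), Item 4 (243), Item 5 (48).
Sum: 392 + 81 + 243 + 48 = 764.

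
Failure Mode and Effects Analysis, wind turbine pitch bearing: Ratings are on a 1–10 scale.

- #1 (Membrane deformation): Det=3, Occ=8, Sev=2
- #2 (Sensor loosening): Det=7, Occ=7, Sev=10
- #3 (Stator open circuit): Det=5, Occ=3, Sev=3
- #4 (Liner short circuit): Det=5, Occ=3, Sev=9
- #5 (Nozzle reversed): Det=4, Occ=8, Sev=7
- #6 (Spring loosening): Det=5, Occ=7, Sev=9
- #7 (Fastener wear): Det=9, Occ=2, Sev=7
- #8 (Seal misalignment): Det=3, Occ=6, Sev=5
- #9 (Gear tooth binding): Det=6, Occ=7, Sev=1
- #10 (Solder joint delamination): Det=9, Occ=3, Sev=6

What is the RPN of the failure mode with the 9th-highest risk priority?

45

RPN = Severity × Occurrence × Detection:
  #1: 2 × 8 × 3 = 48
  #2: 10 × 7 × 7 = 490
  #3: 3 × 3 × 5 = 45
  #4: 9 × 3 × 5 = 135
  #5: 7 × 8 × 4 = 224
  #6: 9 × 7 × 5 = 315
  #7: 7 × 2 × 9 = 126
  #8: 5 × 6 × 3 = 90
  #9: 1 × 7 × 6 = 42
  #10: 6 × 3 × 9 = 162
Sorted descending: 490, 315, 224, 162, 135, 126, 90, 48, 45, 42.
The 9th-highest RPN is 45 (#3).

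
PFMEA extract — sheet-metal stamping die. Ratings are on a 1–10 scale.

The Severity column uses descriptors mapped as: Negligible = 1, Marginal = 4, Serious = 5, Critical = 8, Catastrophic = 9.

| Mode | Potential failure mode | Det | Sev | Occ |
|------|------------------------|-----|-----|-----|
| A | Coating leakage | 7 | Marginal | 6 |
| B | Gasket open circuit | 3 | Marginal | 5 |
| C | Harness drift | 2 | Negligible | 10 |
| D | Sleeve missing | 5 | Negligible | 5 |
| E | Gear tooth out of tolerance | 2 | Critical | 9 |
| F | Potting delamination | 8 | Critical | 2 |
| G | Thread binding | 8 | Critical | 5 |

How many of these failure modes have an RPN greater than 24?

6

RPN = Severity × Occurrence × Detection:
  A: 4 × 6 × 7 = 168
  B: 4 × 5 × 3 = 60
  C: 1 × 10 × 2 = 20
  D: 1 × 5 × 5 = 25
  E: 8 × 9 × 2 = 144
  F: 8 × 2 × 8 = 128
  G: 8 × 5 × 8 = 320
Modes with RPN > 24: A (168), B (60), D (25), E (144), F (128), G (320) → 6.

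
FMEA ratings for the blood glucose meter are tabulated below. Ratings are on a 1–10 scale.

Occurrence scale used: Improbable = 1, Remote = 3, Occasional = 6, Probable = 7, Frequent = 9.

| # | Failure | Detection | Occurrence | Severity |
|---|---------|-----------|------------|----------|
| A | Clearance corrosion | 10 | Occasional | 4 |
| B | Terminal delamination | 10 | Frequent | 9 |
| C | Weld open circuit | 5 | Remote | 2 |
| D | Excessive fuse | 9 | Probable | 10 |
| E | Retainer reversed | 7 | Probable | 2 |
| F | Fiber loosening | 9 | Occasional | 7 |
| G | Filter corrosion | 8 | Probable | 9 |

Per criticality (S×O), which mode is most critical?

Criticality = Severity × Occurrence:
  A: 4 × 6 = 24
  B: 9 × 9 = 81
  C: 2 × 3 = 6
  D: 10 × 7 = 70
  E: 2 × 7 = 14
  F: 7 × 6 = 42
  G: 9 × 7 = 63
Highest criticality is 81 → B.

B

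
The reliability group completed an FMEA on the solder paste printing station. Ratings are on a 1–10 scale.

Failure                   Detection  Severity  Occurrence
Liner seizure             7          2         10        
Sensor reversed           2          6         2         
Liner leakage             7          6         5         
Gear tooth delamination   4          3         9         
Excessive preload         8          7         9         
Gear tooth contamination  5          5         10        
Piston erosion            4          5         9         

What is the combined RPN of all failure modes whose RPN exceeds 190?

964

RPN = Severity × Occurrence × Detection:
  Liner seizure: 2 × 10 × 7 = 140
  Sensor reversed: 6 × 2 × 2 = 24
  Liner leakage: 6 × 5 × 7 = 210
  Gear tooth delamination: 3 × 9 × 4 = 108
  Excessive preload: 7 × 9 × 8 = 504
  Gear tooth contamination: 5 × 10 × 5 = 250
  Piston erosion: 5 × 9 × 4 = 180
RPN > 190: Liner leakage (210), Excessive preload (504), Gear tooth contamination (250).
Sum: 210 + 504 + 250 = 964.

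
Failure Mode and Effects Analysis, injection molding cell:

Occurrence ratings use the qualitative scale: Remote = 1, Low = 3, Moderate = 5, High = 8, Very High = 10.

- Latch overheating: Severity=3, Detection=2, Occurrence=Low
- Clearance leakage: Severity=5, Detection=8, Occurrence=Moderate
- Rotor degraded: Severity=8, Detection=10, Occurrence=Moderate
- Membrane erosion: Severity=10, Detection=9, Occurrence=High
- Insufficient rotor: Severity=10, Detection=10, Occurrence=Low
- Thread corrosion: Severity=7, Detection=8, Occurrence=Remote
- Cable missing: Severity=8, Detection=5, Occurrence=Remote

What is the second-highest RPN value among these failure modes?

400

RPN = Severity × Occurrence × Detection:
  Latch overheating: 3 × 3 × 2 = 18
  Clearance leakage: 5 × 5 × 8 = 200
  Rotor degraded: 8 × 5 × 10 = 400
  Membrane erosion: 10 × 8 × 9 = 720
  Insufficient rotor: 10 × 3 × 10 = 300
  Thread corrosion: 7 × 1 × 8 = 56
  Cable missing: 8 × 1 × 5 = 40
Sorted descending: 720, 400, 300, 200, 56, 40, 18.
The second-highest RPN is 400 (Rotor degraded).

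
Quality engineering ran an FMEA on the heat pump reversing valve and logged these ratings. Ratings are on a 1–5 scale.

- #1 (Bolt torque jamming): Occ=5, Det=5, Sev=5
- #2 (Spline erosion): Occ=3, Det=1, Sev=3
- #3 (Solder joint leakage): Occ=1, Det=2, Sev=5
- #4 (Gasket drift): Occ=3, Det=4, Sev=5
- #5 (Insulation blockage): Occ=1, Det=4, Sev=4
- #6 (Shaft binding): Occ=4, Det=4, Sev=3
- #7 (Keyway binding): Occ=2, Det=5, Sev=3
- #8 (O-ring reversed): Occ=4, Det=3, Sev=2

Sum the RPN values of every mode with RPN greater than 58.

185

RPN = Severity × Occurrence × Detection:
  #1: 5 × 5 × 5 = 125
  #2: 3 × 3 × 1 = 9
  #3: 5 × 1 × 2 = 10
  #4: 5 × 3 × 4 = 60
  #5: 4 × 1 × 4 = 16
  #6: 3 × 4 × 4 = 48
  #7: 3 × 2 × 5 = 30
  #8: 2 × 4 × 3 = 24
RPN > 58: #1 (125), #4 (60).
Sum: 125 + 60 = 185.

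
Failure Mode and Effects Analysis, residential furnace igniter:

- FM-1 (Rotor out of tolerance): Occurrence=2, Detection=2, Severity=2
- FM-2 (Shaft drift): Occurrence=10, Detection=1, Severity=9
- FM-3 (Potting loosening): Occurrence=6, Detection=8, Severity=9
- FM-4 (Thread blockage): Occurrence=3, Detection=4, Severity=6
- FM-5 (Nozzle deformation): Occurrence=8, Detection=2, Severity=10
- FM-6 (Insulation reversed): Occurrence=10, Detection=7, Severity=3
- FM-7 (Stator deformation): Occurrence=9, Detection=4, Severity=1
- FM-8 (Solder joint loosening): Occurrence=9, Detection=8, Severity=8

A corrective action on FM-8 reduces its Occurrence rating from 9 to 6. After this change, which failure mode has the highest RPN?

RPN = Severity × Occurrence × Detection:
  FM-1: 2 × 2 × 2 = 8
  FM-2: 9 × 10 × 1 = 90
  FM-3: 9 × 6 × 8 = 432
  FM-4: 6 × 3 × 4 = 72
  FM-5: 10 × 8 × 2 = 160
  FM-6: 3 × 10 × 7 = 210
  FM-7: 1 × 9 × 4 = 36
  FM-8: 8 × 9 × 8 = 576
After action: FM-8 → 8 × 6 × 8 = 384.
Revised RPNs: FM-3=432, FM-8=384, FM-6=210, FM-5=160, FM-2=90, FM-4=72, FM-7=36, FM-1=8.
Highest is now FM-3 (432).

FM-3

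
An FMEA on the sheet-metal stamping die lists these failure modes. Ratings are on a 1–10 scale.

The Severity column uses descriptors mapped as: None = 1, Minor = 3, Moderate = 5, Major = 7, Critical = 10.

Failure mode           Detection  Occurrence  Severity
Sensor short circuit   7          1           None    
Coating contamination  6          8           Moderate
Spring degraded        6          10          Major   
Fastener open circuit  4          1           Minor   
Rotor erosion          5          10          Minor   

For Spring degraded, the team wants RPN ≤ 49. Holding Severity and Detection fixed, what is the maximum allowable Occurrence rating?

1

Spring degraded: S=7, O=10, D=6 → current RPN = 420.
Fixed product = 42. Need 42 × O ≤ 49, so O ≤ 49/42 = 1.17.
Maximum integer Occurrence rating = 1 (gives RPN 42; O=2 would give 84 > 49).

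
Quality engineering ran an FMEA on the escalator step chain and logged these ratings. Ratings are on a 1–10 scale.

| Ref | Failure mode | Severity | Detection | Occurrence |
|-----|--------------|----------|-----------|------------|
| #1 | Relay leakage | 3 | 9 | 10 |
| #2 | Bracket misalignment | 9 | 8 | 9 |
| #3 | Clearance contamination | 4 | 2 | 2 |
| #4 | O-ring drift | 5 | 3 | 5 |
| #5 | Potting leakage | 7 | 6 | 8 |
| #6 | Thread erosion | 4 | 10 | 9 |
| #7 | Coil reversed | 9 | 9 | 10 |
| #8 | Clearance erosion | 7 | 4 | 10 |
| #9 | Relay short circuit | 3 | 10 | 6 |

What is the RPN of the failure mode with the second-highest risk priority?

648

RPN = Severity × Occurrence × Detection:
  #1: 3 × 10 × 9 = 270
  #2: 9 × 9 × 8 = 648
  #3: 4 × 2 × 2 = 16
  #4: 5 × 5 × 3 = 75
  #5: 7 × 8 × 6 = 336
  #6: 4 × 9 × 10 = 360
  #7: 9 × 10 × 9 = 810
  #8: 7 × 10 × 4 = 280
  #9: 3 × 6 × 10 = 180
Sorted descending: 810, 648, 360, 336, 280, 270, 180, 75, 16.
The second-highest RPN is 648 (#2).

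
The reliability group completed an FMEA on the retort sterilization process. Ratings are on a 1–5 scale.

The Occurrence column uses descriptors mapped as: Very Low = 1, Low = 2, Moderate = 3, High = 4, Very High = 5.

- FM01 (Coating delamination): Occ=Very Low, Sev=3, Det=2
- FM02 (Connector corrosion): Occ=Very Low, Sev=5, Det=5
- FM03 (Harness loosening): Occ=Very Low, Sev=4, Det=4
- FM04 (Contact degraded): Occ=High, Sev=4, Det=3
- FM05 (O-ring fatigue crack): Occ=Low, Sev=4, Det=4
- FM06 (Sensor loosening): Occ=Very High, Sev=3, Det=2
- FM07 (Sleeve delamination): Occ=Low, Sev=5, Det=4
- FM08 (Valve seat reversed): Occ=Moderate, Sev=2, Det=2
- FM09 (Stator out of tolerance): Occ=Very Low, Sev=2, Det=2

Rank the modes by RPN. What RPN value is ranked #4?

RPN = Severity × Occurrence × Detection:
  FM01: 3 × 1 × 2 = 6
  FM02: 5 × 1 × 5 = 25
  FM03: 4 × 1 × 4 = 16
  FM04: 4 × 4 × 3 = 48
  FM05: 4 × 2 × 4 = 32
  FM06: 3 × 5 × 2 = 30
  FM07: 5 × 2 × 4 = 40
  FM08: 2 × 3 × 2 = 12
  FM09: 2 × 1 × 2 = 4
Sorted descending: 48, 40, 32, 30, 25, 16, 12, 6, 4.
The fourth-highest RPN is 30 (FM06).

30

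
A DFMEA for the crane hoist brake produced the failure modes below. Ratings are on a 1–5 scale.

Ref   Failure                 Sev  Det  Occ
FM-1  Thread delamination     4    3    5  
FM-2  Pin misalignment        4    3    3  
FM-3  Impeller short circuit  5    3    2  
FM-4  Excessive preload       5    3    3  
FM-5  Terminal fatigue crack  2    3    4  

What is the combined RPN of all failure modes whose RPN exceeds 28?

171

RPN = Severity × Occurrence × Detection:
  FM-1: 4 × 5 × 3 = 60
  FM-2: 4 × 3 × 3 = 36
  FM-3: 5 × 2 × 3 = 30
  FM-4: 5 × 3 × 3 = 45
  FM-5: 2 × 4 × 3 = 24
RPN > 28: FM-1 (60), FM-2 (36), FM-3 (30), FM-4 (45).
Sum: 60 + 36 + 30 + 45 = 171.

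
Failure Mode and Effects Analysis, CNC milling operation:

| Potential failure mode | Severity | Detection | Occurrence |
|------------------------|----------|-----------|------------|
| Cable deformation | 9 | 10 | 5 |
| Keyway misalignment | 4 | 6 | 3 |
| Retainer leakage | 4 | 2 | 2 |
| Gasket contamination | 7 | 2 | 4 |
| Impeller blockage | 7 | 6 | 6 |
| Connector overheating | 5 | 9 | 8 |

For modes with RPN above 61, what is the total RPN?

RPN = Severity × Occurrence × Detection:
  Cable deformation: 9 × 5 × 10 = 450
  Keyway misalignment: 4 × 3 × 6 = 72
  Retainer leakage: 4 × 2 × 2 = 16
  Gasket contamination: 7 × 4 × 2 = 56
  Impeller blockage: 7 × 6 × 6 = 252
  Connector overheating: 5 × 8 × 9 = 360
RPN > 61: Cable deformation (450), Keyway misalignment (72), Impeller blockage (252), Connector overheating (360).
Sum: 450 + 72 + 252 + 360 = 1134.

1134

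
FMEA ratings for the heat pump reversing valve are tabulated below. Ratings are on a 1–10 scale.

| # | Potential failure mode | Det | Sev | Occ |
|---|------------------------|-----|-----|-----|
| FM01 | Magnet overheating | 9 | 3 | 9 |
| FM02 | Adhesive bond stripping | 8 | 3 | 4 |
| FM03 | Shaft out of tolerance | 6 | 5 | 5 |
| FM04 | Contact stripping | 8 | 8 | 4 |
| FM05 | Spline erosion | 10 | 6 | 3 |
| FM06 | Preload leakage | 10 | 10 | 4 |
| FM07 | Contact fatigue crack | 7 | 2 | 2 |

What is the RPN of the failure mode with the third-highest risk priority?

243

RPN = Severity × Occurrence × Detection:
  FM01: 3 × 9 × 9 = 243
  FM02: 3 × 4 × 8 = 96
  FM03: 5 × 5 × 6 = 150
  FM04: 8 × 4 × 8 = 256
  FM05: 6 × 3 × 10 = 180
  FM06: 10 × 4 × 10 = 400
  FM07: 2 × 2 × 7 = 28
Sorted descending: 400, 256, 243, 180, 150, 96, 28.
The third-highest RPN is 243 (FM01).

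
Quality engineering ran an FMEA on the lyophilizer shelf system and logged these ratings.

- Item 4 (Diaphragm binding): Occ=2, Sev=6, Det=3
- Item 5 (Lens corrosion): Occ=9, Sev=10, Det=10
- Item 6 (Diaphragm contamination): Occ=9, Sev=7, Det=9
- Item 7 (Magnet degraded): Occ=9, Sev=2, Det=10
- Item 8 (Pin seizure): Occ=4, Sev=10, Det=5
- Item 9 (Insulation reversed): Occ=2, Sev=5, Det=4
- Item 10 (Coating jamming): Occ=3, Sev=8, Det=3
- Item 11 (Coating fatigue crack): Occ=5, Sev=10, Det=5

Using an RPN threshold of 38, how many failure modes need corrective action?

7

RPN = Severity × Occurrence × Detection:
  Item 4: 6 × 2 × 3 = 36
  Item 5: 10 × 9 × 10 = 900
  Item 6: 7 × 9 × 9 = 567
  Item 7: 2 × 9 × 10 = 180
  Item 8: 10 × 4 × 5 = 200
  Item 9: 5 × 2 × 4 = 40
  Item 10: 8 × 3 × 3 = 72
  Item 11: 10 × 5 × 5 = 250
Modes with RPN ≥ 38: Item 5 (900), Item 6 (567), Item 7 (180), Item 8 (200), Item 9 (40), Item 10 (72), Item 11 (250) → 7.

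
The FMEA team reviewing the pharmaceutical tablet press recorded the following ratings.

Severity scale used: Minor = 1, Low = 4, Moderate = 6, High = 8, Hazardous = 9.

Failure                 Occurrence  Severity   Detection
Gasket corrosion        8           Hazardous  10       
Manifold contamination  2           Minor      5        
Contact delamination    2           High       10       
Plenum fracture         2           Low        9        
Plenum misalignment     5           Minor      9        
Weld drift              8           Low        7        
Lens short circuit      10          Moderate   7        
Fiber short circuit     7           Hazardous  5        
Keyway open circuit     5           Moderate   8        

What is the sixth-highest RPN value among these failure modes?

160

RPN = Severity × Occurrence × Detection:
  Gasket corrosion: 9 × 8 × 10 = 720
  Manifold contamination: 1 × 2 × 5 = 10
  Contact delamination: 8 × 2 × 10 = 160
  Plenum fracture: 4 × 2 × 9 = 72
  Plenum misalignment: 1 × 5 × 9 = 45
  Weld drift: 4 × 8 × 7 = 224
  Lens short circuit: 6 × 10 × 7 = 420
  Fiber short circuit: 9 × 7 × 5 = 315
  Keyway open circuit: 6 × 5 × 8 = 240
Sorted descending: 720, 420, 315, 240, 224, 160, 72, 45, 10.
The sixth-highest RPN is 160 (Contact delamination).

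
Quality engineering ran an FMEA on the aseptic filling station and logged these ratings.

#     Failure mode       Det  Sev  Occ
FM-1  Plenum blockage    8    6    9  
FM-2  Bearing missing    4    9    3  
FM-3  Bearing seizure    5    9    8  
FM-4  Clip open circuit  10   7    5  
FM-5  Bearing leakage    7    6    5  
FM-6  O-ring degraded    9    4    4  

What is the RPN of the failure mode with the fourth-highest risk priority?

210

RPN = Severity × Occurrence × Detection:
  FM-1: 6 × 9 × 8 = 432
  FM-2: 9 × 3 × 4 = 108
  FM-3: 9 × 8 × 5 = 360
  FM-4: 7 × 5 × 10 = 350
  FM-5: 6 × 5 × 7 = 210
  FM-6: 4 × 4 × 9 = 144
Sorted descending: 432, 360, 350, 210, 144, 108.
The fourth-highest RPN is 210 (FM-5).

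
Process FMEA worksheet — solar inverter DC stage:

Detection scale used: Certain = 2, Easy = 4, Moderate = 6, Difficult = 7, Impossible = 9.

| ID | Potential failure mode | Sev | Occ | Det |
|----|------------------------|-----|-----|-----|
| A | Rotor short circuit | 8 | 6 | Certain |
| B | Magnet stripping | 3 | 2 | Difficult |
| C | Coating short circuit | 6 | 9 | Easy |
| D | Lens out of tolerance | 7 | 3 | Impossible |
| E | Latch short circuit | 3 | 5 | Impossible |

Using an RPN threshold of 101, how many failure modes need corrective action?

3

RPN = Severity × Occurrence × Detection:
  A: 8 × 6 × 2 = 96
  B: 3 × 2 × 7 = 42
  C: 6 × 9 × 4 = 216
  D: 7 × 3 × 9 = 189
  E: 3 × 5 × 9 = 135
Modes with RPN ≥ 101: C (216), D (189), E (135) → 3.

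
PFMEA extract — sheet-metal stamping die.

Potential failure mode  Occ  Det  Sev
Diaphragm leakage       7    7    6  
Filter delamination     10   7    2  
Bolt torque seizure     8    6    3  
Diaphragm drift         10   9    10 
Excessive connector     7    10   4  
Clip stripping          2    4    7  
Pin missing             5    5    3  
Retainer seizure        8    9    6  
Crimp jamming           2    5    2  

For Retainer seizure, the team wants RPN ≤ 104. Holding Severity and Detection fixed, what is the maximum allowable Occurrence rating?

Retainer seizure: S=6, O=8, D=9 → current RPN = 432.
Fixed product = 54. Need 54 × O ≤ 104, so O ≤ 104/54 = 1.93.
Maximum integer Occurrence rating = 1 (gives RPN 54; O=2 would give 108 > 104).

1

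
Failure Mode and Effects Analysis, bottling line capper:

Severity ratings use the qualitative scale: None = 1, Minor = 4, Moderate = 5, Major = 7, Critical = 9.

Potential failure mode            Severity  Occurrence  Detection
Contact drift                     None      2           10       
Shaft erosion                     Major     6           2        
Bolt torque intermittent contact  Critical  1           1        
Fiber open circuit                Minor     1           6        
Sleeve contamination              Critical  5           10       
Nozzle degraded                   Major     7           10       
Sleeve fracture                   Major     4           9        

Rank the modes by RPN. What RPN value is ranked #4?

RPN = Severity × Occurrence × Detection:
  Contact drift: 1 × 2 × 10 = 20
  Shaft erosion: 7 × 6 × 2 = 84
  Bolt torque intermittent contact: 9 × 1 × 1 = 9
  Fiber open circuit: 4 × 1 × 6 = 24
  Sleeve contamination: 9 × 5 × 10 = 450
  Nozzle degraded: 7 × 7 × 10 = 490
  Sleeve fracture: 7 × 4 × 9 = 252
Sorted descending: 490, 450, 252, 84, 24, 20, 9.
The fourth-highest RPN is 84 (Shaft erosion).

84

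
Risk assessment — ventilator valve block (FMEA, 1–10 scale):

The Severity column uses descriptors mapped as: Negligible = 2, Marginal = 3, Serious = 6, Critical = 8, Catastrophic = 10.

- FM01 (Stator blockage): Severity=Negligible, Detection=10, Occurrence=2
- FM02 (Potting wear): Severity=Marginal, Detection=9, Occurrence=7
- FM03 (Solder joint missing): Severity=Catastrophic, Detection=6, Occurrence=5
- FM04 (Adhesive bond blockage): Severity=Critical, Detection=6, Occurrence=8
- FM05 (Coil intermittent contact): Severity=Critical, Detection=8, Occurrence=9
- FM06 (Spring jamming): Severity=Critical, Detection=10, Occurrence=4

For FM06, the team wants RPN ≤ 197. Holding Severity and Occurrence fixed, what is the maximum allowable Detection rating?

FM06: S=8, O=4, D=10 → current RPN = 320.
Fixed product = 32. Need 32 × D ≤ 197, so D ≤ 197/32 = 6.16.
Maximum integer Detection rating = 6 (gives RPN 192; D=7 would give 224 > 197).

6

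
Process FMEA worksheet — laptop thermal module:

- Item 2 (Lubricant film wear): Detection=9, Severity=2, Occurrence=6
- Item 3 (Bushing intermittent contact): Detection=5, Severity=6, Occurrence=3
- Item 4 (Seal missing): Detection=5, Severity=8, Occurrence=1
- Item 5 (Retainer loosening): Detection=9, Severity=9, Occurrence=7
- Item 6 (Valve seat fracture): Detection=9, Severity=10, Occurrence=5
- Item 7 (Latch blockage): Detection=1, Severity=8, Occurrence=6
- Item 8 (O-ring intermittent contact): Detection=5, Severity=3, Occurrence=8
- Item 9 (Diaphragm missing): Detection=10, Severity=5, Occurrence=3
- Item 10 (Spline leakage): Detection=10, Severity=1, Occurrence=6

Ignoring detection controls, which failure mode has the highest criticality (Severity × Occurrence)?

Criticality = Severity × Occurrence:
  Item 2: 2 × 6 = 12
  Item 3: 6 × 3 = 18
  Item 4: 8 × 1 = 8
  Item 5: 9 × 7 = 63
  Item 6: 10 × 5 = 50
  Item 7: 8 × 6 = 48
  Item 8: 3 × 8 = 24
  Item 9: 5 × 3 = 15
  Item 10: 1 × 6 = 6
Highest criticality is 63 → Item 5.

Item 5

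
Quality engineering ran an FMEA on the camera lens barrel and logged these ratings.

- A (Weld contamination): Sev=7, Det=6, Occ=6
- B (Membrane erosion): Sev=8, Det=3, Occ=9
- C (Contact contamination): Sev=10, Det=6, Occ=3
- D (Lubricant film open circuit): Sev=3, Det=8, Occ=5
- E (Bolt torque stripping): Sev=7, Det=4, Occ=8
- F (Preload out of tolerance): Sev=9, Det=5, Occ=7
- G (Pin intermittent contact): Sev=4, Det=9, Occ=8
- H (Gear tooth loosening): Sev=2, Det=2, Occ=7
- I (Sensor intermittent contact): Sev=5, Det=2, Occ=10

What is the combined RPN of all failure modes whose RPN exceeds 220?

RPN = Severity × Occurrence × Detection:
  A: 7 × 6 × 6 = 252
  B: 8 × 9 × 3 = 216
  C: 10 × 3 × 6 = 180
  D: 3 × 5 × 8 = 120
  E: 7 × 8 × 4 = 224
  F: 9 × 7 × 5 = 315
  G: 4 × 8 × 9 = 288
  H: 2 × 7 × 2 = 28
  I: 5 × 10 × 2 = 100
RPN > 220: A (252), E (224), F (315), G (288).
Sum: 252 + 224 + 315 + 288 = 1079.

1079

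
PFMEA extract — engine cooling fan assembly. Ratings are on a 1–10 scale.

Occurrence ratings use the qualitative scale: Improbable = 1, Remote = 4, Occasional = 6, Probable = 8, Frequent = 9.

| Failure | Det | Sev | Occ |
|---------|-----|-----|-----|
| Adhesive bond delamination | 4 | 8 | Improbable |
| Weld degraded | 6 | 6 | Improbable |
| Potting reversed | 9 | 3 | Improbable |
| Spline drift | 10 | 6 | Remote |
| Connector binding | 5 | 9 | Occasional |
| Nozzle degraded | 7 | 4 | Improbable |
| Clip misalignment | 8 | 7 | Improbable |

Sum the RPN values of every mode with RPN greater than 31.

RPN = Severity × Occurrence × Detection:
  Adhesive bond delamination: 8 × 1 × 4 = 32
  Weld degraded: 6 × 1 × 6 = 36
  Potting reversed: 3 × 1 × 9 = 27
  Spline drift: 6 × 4 × 10 = 240
  Connector binding: 9 × 6 × 5 = 270
  Nozzle degraded: 4 × 1 × 7 = 28
  Clip misalignment: 7 × 1 × 8 = 56
RPN > 31: Adhesive bond delamination (32), Weld degraded (36), Spline drift (240), Connector binding (270), Clip misalignment (56).
Sum: 32 + 36 + 240 + 270 + 56 = 634.

634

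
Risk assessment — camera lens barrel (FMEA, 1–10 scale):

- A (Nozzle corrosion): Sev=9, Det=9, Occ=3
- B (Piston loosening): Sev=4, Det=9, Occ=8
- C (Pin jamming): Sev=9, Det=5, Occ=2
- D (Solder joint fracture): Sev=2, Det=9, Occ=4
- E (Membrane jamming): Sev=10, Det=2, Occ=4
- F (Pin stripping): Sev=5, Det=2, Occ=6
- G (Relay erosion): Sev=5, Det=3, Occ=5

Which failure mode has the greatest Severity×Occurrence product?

E

Criticality = Severity × Occurrence:
  A: 9 × 3 = 27
  B: 4 × 8 = 32
  C: 9 × 2 = 18
  D: 2 × 4 = 8
  E: 10 × 4 = 40
  F: 5 × 6 = 30
  G: 5 × 5 = 25
Highest criticality is 40 → E.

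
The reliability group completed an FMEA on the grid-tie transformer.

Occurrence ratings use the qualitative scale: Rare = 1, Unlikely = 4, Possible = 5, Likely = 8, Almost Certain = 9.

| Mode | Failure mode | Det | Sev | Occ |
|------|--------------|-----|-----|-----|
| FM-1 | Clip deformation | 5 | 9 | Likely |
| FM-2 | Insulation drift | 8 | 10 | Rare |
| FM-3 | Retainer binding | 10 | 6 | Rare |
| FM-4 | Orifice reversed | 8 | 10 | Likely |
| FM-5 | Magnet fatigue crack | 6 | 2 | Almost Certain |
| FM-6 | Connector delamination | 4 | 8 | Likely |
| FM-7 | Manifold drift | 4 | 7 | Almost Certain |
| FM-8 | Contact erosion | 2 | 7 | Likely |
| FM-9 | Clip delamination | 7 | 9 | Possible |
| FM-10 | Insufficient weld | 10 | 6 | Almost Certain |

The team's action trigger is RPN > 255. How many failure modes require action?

5

RPN = Severity × Occurrence × Detection:
  FM-1: 9 × 8 × 5 = 360
  FM-2: 10 × 1 × 8 = 80
  FM-3: 6 × 1 × 10 = 60
  FM-4: 10 × 8 × 8 = 640
  FM-5: 2 × 9 × 6 = 108
  FM-6: 8 × 8 × 4 = 256
  FM-7: 7 × 9 × 4 = 252
  FM-8: 7 × 8 × 2 = 112
  FM-9: 9 × 5 × 7 = 315
  FM-10: 6 × 9 × 10 = 540
Modes with RPN > 255: FM-1 (360), FM-4 (640), FM-6 (256), FM-9 (315), FM-10 (540) → 5.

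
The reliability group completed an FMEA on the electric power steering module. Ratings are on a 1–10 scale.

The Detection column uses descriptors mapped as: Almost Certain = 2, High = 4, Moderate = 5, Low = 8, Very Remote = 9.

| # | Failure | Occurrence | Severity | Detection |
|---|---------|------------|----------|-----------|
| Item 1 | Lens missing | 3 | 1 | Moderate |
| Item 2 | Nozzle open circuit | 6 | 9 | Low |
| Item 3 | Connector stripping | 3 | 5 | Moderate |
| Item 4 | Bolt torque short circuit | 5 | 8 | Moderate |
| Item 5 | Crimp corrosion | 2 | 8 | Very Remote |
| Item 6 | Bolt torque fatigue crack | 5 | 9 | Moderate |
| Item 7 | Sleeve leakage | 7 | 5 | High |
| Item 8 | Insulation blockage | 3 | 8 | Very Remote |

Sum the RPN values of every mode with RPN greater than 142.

RPN = Severity × Occurrence × Detection:
  Item 1: 1 × 3 × 5 = 15
  Item 2: 9 × 6 × 8 = 432
  Item 3: 5 × 3 × 5 = 75
  Item 4: 8 × 5 × 5 = 200
  Item 5: 8 × 2 × 9 = 144
  Item 6: 9 × 5 × 5 = 225
  Item 7: 5 × 7 × 4 = 140
  Item 8: 8 × 3 × 9 = 216
RPN > 142: Item 2 (432), Item 4 (200), Item 5 (144), Item 6 (225), Item 8 (216).
Sum: 432 + 200 + 144 + 225 + 216 = 1217.

1217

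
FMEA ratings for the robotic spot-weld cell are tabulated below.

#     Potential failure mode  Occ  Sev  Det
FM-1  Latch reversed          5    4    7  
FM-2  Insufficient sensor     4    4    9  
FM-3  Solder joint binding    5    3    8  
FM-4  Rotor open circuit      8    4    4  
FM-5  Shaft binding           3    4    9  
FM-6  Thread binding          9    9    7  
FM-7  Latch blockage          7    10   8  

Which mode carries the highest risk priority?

RPN = Severity × Occurrence × Detection:
  FM-1: 4 × 5 × 7 = 140
  FM-2: 4 × 4 × 9 = 144
  FM-3: 3 × 5 × 8 = 120
  FM-4: 4 × 8 × 4 = 128
  FM-5: 4 × 3 × 9 = 108
  FM-6: 9 × 9 × 7 = 567
  FM-7: 10 × 7 × 8 = 560
Highest RPN is 567 → FM-6.

FM-6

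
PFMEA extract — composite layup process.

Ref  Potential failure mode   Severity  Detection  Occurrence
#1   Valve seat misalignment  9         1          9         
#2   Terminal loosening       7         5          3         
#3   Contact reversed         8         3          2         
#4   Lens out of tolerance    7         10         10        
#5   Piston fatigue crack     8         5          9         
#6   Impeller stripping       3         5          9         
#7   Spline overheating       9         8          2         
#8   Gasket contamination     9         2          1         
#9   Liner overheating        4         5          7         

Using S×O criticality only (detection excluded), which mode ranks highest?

Criticality = Severity × Occurrence:
  #1: 9 × 9 = 81
  #2: 7 × 3 = 21
  #3: 8 × 2 = 16
  #4: 7 × 10 = 70
  #5: 8 × 9 = 72
  #6: 3 × 9 = 27
  #7: 9 × 2 = 18
  #8: 9 × 1 = 9
  #9: 4 × 7 = 28
Highest criticality is 81 → #1.

#1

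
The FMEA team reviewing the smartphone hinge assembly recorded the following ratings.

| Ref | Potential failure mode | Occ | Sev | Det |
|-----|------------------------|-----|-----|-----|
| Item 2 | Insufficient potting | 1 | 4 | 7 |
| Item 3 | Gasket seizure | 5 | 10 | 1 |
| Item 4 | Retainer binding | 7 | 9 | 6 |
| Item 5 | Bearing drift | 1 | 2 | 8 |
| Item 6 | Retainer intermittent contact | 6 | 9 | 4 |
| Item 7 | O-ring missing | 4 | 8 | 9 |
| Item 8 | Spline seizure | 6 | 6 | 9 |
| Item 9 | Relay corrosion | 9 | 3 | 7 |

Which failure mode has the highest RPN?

RPN = Severity × Occurrence × Detection:
  Item 2: 4 × 1 × 7 = 28
  Item 3: 10 × 5 × 1 = 50
  Item 4: 9 × 7 × 6 = 378
  Item 5: 2 × 1 × 8 = 16
  Item 6: 9 × 6 × 4 = 216
  Item 7: 8 × 4 × 9 = 288
  Item 8: 6 × 6 × 9 = 324
  Item 9: 3 × 9 × 7 = 189
Highest RPN is 378 → Item 4.

Item 4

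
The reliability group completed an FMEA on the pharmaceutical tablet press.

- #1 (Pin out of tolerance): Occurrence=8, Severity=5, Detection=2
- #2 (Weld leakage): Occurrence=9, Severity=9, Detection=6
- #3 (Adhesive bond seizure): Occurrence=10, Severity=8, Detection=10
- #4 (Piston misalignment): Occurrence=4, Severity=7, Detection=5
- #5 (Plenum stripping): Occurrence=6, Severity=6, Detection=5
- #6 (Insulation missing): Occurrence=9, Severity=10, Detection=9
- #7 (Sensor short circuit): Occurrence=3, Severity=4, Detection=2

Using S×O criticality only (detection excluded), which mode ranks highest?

Criticality = Severity × Occurrence:
  #1: 5 × 8 = 40
  #2: 9 × 9 = 81
  #3: 8 × 10 = 80
  #4: 7 × 4 = 28
  #5: 6 × 6 = 36
  #6: 10 × 9 = 90
  #7: 4 × 3 = 12
Highest criticality is 90 → #6.

#6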